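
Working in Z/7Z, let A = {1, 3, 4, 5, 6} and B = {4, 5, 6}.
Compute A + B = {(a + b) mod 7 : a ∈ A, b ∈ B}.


Work in Z/7Z: reduce every sum a + b modulo 7.
Enumerate all 15 pairs:
a = 1: 1+4=5, 1+5=6, 1+6=0
a = 3: 3+4=0, 3+5=1, 3+6=2
a = 4: 4+4=1, 4+5=2, 4+6=3
a = 5: 5+4=2, 5+5=3, 5+6=4
a = 6: 6+4=3, 6+5=4, 6+6=5
Distinct residues collected: {0, 1, 2, 3, 4, 5, 6}
|A + B| = 7 (out of 7 total residues).

A + B = {0, 1, 2, 3, 4, 5, 6}


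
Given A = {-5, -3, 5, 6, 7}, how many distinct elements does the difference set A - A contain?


A - A = {a - a' : a, a' ∈ A}; |A| = 5.
Bounds: 2|A|-1 ≤ |A - A| ≤ |A|² - |A| + 1, i.e. 9 ≤ |A - A| ≤ 21.
Note: 0 ∈ A - A always (from a - a). The set is symmetric: if d ∈ A - A then -d ∈ A - A.
Enumerate nonzero differences d = a - a' with a > a' (then include -d):
Positive differences: {1, 2, 8, 9, 10, 11, 12}
Full difference set: {0} ∪ (positive diffs) ∪ (negative diffs).
|A - A| = 1 + 2·7 = 15 (matches direct enumeration: 15).

|A - A| = 15


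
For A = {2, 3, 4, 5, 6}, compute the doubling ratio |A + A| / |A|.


|A| = 5.
Compute A + A by enumerating all 25 pairs.
A + A = {4, 5, 6, 7, 8, 9, 10, 11, 12}, so |A + A| = 9.
K = |A + A| / |A| = 9/5 (already in lowest terms) ≈ 1.8000.
Reference: AP of size 5 gives K = 9/5 ≈ 1.8000; a fully generic set of size 5 gives K ≈ 3.0000.

|A| = 5, |A + A| = 9, K = 9/5.


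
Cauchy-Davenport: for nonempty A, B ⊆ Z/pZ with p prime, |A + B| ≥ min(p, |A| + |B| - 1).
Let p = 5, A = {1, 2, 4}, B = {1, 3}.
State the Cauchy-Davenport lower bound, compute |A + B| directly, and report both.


Cauchy-Davenport: |A + B| ≥ min(p, |A| + |B| - 1) for A, B nonempty in Z/pZ.
|A| = 3, |B| = 2, p = 5.
CD lower bound = min(5, 3 + 2 - 1) = min(5, 4) = 4.
Compute A + B mod 5 directly:
a = 1: 1+1=2, 1+3=4
a = 2: 2+1=3, 2+3=0
a = 4: 4+1=0, 4+3=2
A + B = {0, 2, 3, 4}, so |A + B| = 4.
Verify: 4 ≥ 4? Yes ✓.

CD lower bound = 4, actual |A + B| = 4.


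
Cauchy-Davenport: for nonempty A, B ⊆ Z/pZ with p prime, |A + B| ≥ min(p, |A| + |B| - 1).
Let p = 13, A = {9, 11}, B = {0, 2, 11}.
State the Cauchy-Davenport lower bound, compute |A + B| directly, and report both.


Cauchy-Davenport: |A + B| ≥ min(p, |A| + |B| - 1) for A, B nonempty in Z/pZ.
|A| = 2, |B| = 3, p = 13.
CD lower bound = min(13, 2 + 3 - 1) = min(13, 4) = 4.
Compute A + B mod 13 directly:
a = 9: 9+0=9, 9+2=11, 9+11=7
a = 11: 11+0=11, 11+2=0, 11+11=9
A + B = {0, 7, 9, 11}, so |A + B| = 4.
Verify: 4 ≥ 4? Yes ✓.

CD lower bound = 4, actual |A + B| = 4.


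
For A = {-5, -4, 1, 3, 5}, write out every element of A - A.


A - A = {a - a' : a, a' ∈ A}.
Compute a - a' for each ordered pair (a, a'):
a = -5: -5--5=0, -5--4=-1, -5-1=-6, -5-3=-8, -5-5=-10
a = -4: -4--5=1, -4--4=0, -4-1=-5, -4-3=-7, -4-5=-9
a = 1: 1--5=6, 1--4=5, 1-1=0, 1-3=-2, 1-5=-4
a = 3: 3--5=8, 3--4=7, 3-1=2, 3-3=0, 3-5=-2
a = 5: 5--5=10, 5--4=9, 5-1=4, 5-3=2, 5-5=0
Collecting distinct values (and noting 0 appears from a-a):
A - A = {-10, -9, -8, -7, -6, -5, -4, -2, -1, 0, 1, 2, 4, 5, 6, 7, 8, 9, 10}
|A - A| = 19

A - A = {-10, -9, -8, -7, -6, -5, -4, -2, -1, 0, 1, 2, 4, 5, 6, 7, 8, 9, 10}


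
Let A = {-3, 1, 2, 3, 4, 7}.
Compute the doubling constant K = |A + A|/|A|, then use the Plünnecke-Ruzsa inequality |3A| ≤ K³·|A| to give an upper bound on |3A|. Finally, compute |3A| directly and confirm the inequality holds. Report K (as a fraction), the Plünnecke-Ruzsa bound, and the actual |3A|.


|A| = 6.
Step 1: Compute A + A by enumerating all 36 pairs.
A + A = {-6, -2, -1, 0, 1, 2, 3, 4, 5, 6, 7, 8, 9, 10, 11, 14}, so |A + A| = 16.
Step 2: Doubling constant K = |A + A|/|A| = 16/6 = 16/6 ≈ 2.6667.
Step 3: Plünnecke-Ruzsa gives |3A| ≤ K³·|A| = (2.6667)³ · 6 ≈ 113.7778.
Step 4: Compute 3A = A + A + A directly by enumerating all triples (a,b,c) ∈ A³; |3A| = 26.
Step 5: Check 26 ≤ 113.7778? Yes ✓.

K = 16/6, Plünnecke-Ruzsa bound K³|A| ≈ 113.7778, |3A| = 26, inequality holds.


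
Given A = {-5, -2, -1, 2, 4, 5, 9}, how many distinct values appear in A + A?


A + A = {a + a' : a, a' ∈ A}; |A| = 7.
General bounds: 2|A| - 1 ≤ |A + A| ≤ |A|(|A|+1)/2, i.e. 13 ≤ |A + A| ≤ 28.
Lower bound 2|A|-1 is attained iff A is an arithmetic progression.
Enumerate sums a + a' for a ≤ a' (symmetric, so this suffices):
a = -5: -5+-5=-10, -5+-2=-7, -5+-1=-6, -5+2=-3, -5+4=-1, -5+5=0, -5+9=4
a = -2: -2+-2=-4, -2+-1=-3, -2+2=0, -2+4=2, -2+5=3, -2+9=7
a = -1: -1+-1=-2, -1+2=1, -1+4=3, -1+5=4, -1+9=8
a = 2: 2+2=4, 2+4=6, 2+5=7, 2+9=11
a = 4: 4+4=8, 4+5=9, 4+9=13
a = 5: 5+5=10, 5+9=14
a = 9: 9+9=18
Distinct sums: {-10, -7, -6, -4, -3, -2, -1, 0, 1, 2, 3, 4, 6, 7, 8, 9, 10, 11, 13, 14, 18}
|A + A| = 21

|A + A| = 21


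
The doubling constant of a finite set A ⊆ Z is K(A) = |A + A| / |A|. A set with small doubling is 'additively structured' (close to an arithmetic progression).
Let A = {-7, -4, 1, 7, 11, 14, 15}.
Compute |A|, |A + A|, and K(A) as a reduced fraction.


|A| = 7.
Compute A + A by enumerating all 49 pairs.
A + A = {-14, -11, -8, -6, -3, 0, 2, 3, 4, 7, 8, 10, 11, 12, 14, 15, 16, 18, 21, 22, 25, 26, 28, 29, 30}, so |A + A| = 25.
K = |A + A| / |A| = 25/7 (already in lowest terms) ≈ 3.5714.
Reference: AP of size 7 gives K = 13/7 ≈ 1.8571; a fully generic set of size 7 gives K ≈ 4.0000.

|A| = 7, |A + A| = 25, K = 25/7.


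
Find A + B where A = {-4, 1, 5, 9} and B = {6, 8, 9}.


A + B = {a + b : a ∈ A, b ∈ B}.
Enumerate all |A|·|B| = 4·3 = 12 pairs (a, b) and collect distinct sums.
a = -4: -4+6=2, -4+8=4, -4+9=5
a = 1: 1+6=7, 1+8=9, 1+9=10
a = 5: 5+6=11, 5+8=13, 5+9=14
a = 9: 9+6=15, 9+8=17, 9+9=18
Collecting distinct sums: A + B = {2, 4, 5, 7, 9, 10, 11, 13, 14, 15, 17, 18}
|A + B| = 12

A + B = {2, 4, 5, 7, 9, 10, 11, 13, 14, 15, 17, 18}


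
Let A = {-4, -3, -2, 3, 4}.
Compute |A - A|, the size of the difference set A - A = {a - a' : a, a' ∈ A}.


A - A = {a - a' : a, a' ∈ A}; |A| = 5.
Bounds: 2|A|-1 ≤ |A - A| ≤ |A|² - |A| + 1, i.e. 9 ≤ |A - A| ≤ 21.
Note: 0 ∈ A - A always (from a - a). The set is symmetric: if d ∈ A - A then -d ∈ A - A.
Enumerate nonzero differences d = a - a' with a > a' (then include -d):
Positive differences: {1, 2, 5, 6, 7, 8}
Full difference set: {0} ∪ (positive diffs) ∪ (negative diffs).
|A - A| = 1 + 2·6 = 13 (matches direct enumeration: 13).

|A - A| = 13


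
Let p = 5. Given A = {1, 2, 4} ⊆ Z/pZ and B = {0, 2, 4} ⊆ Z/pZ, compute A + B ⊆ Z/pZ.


Work in Z/5Z: reduce every sum a + b modulo 5.
Enumerate all 9 pairs:
a = 1: 1+0=1, 1+2=3, 1+4=0
a = 2: 2+0=2, 2+2=4, 2+4=1
a = 4: 4+0=4, 4+2=1, 4+4=3
Distinct residues collected: {0, 1, 2, 3, 4}
|A + B| = 5 (out of 5 total residues).

A + B = {0, 1, 2, 3, 4}


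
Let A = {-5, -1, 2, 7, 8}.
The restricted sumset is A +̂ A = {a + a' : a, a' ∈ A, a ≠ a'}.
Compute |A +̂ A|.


Restricted sumset: A +̂ A = {a + a' : a ∈ A, a' ∈ A, a ≠ a'}.
Equivalently, take A + A and drop any sum 2a that is achievable ONLY as a + a for a ∈ A (i.e. sums representable only with equal summands).
Enumerate pairs (a, a') with a < a' (symmetric, so each unordered pair gives one sum; this covers all a ≠ a'):
  -5 + -1 = -6
  -5 + 2 = -3
  -5 + 7 = 2
  -5 + 8 = 3
  -1 + 2 = 1
  -1 + 7 = 6
  -1 + 8 = 7
  2 + 7 = 9
  2 + 8 = 10
  7 + 8 = 15
Collected distinct sums: {-6, -3, 1, 2, 3, 6, 7, 9, 10, 15}
|A +̂ A| = 10
(Reference bound: |A +̂ A| ≥ 2|A| - 3 for |A| ≥ 2, with |A| = 5 giving ≥ 7.)

|A +̂ A| = 10


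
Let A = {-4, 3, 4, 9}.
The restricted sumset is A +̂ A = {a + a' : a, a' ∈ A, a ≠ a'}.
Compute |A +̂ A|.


Restricted sumset: A +̂ A = {a + a' : a ∈ A, a' ∈ A, a ≠ a'}.
Equivalently, take A + A and drop any sum 2a that is achievable ONLY as a + a for a ∈ A (i.e. sums representable only with equal summands).
Enumerate pairs (a, a') with a < a' (symmetric, so each unordered pair gives one sum; this covers all a ≠ a'):
  -4 + 3 = -1
  -4 + 4 = 0
  -4 + 9 = 5
  3 + 4 = 7
  3 + 9 = 12
  4 + 9 = 13
Collected distinct sums: {-1, 0, 5, 7, 12, 13}
|A +̂ A| = 6
(Reference bound: |A +̂ A| ≥ 2|A| - 3 for |A| ≥ 2, with |A| = 4 giving ≥ 5.)

|A +̂ A| = 6


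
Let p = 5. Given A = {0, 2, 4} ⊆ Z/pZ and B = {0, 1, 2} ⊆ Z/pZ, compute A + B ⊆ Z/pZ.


Work in Z/5Z: reduce every sum a + b modulo 5.
Enumerate all 9 pairs:
a = 0: 0+0=0, 0+1=1, 0+2=2
a = 2: 2+0=2, 2+1=3, 2+2=4
a = 4: 4+0=4, 4+1=0, 4+2=1
Distinct residues collected: {0, 1, 2, 3, 4}
|A + B| = 5 (out of 5 total residues).

A + B = {0, 1, 2, 3, 4}


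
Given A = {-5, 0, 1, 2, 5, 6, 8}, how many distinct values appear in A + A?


A + A = {a + a' : a, a' ∈ A}; |A| = 7.
General bounds: 2|A| - 1 ≤ |A + A| ≤ |A|(|A|+1)/2, i.e. 13 ≤ |A + A| ≤ 28.
Lower bound 2|A|-1 is attained iff A is an arithmetic progression.
Enumerate sums a + a' for a ≤ a' (symmetric, so this suffices):
a = -5: -5+-5=-10, -5+0=-5, -5+1=-4, -5+2=-3, -5+5=0, -5+6=1, -5+8=3
a = 0: 0+0=0, 0+1=1, 0+2=2, 0+5=5, 0+6=6, 0+8=8
a = 1: 1+1=2, 1+2=3, 1+5=6, 1+6=7, 1+8=9
a = 2: 2+2=4, 2+5=7, 2+6=8, 2+8=10
a = 5: 5+5=10, 5+6=11, 5+8=13
a = 6: 6+6=12, 6+8=14
a = 8: 8+8=16
Distinct sums: {-10, -5, -4, -3, 0, 1, 2, 3, 4, 5, 6, 7, 8, 9, 10, 11, 12, 13, 14, 16}
|A + A| = 20

|A + A| = 20


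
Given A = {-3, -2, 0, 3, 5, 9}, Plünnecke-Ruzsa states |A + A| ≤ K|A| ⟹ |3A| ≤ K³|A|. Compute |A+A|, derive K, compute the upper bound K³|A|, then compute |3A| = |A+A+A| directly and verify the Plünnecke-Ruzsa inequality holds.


|A| = 6.
Step 1: Compute A + A by enumerating all 36 pairs.
A + A = {-6, -5, -4, -3, -2, 0, 1, 2, 3, 5, 6, 7, 8, 9, 10, 12, 14, 18}, so |A + A| = 18.
Step 2: Doubling constant K = |A + A|/|A| = 18/6 = 18/6 ≈ 3.0000.
Step 3: Plünnecke-Ruzsa gives |3A| ≤ K³·|A| = (3.0000)³ · 6 ≈ 162.0000.
Step 4: Compute 3A = A + A + A directly by enumerating all triples (a,b,c) ∈ A³; |3A| = 32.
Step 5: Check 32 ≤ 162.0000? Yes ✓.

K = 18/6, Plünnecke-Ruzsa bound K³|A| ≈ 162.0000, |3A| = 32, inequality holds.


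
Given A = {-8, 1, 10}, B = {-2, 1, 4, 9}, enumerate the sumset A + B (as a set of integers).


A + B = {a + b : a ∈ A, b ∈ B}.
Enumerate all |A|·|B| = 3·4 = 12 pairs (a, b) and collect distinct sums.
a = -8: -8+-2=-10, -8+1=-7, -8+4=-4, -8+9=1
a = 1: 1+-2=-1, 1+1=2, 1+4=5, 1+9=10
a = 10: 10+-2=8, 10+1=11, 10+4=14, 10+9=19
Collecting distinct sums: A + B = {-10, -7, -4, -1, 1, 2, 5, 8, 10, 11, 14, 19}
|A + B| = 12

A + B = {-10, -7, -4, -1, 1, 2, 5, 8, 10, 11, 14, 19}


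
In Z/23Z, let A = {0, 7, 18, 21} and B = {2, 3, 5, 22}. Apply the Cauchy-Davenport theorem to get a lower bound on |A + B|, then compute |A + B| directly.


Cauchy-Davenport: |A + B| ≥ min(p, |A| + |B| - 1) for A, B nonempty in Z/pZ.
|A| = 4, |B| = 4, p = 23.
CD lower bound = min(23, 4 + 4 - 1) = min(23, 7) = 7.
Compute A + B mod 23 directly:
a = 0: 0+2=2, 0+3=3, 0+5=5, 0+22=22
a = 7: 7+2=9, 7+3=10, 7+5=12, 7+22=6
a = 18: 18+2=20, 18+3=21, 18+5=0, 18+22=17
a = 21: 21+2=0, 21+3=1, 21+5=3, 21+22=20
A + B = {0, 1, 2, 3, 5, 6, 9, 10, 12, 17, 20, 21, 22}, so |A + B| = 13.
Verify: 13 ≥ 7? Yes ✓.

CD lower bound = 7, actual |A + B| = 13.


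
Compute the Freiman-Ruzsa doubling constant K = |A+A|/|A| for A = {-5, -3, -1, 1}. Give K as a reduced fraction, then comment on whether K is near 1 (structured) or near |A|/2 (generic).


|A| = 4.
Compute A + A by enumerating all 16 pairs.
A + A = {-10, -8, -6, -4, -2, 0, 2}, so |A + A| = 7.
K = |A + A| / |A| = 7/4 (already in lowest terms) ≈ 1.7500.
Reference: AP of size 4 gives K = 7/4 ≈ 1.7500; a fully generic set of size 4 gives K ≈ 2.5000.

|A| = 4, |A + A| = 7, K = 7/4.


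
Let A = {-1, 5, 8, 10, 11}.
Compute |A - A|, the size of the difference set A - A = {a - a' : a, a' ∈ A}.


A - A = {a - a' : a, a' ∈ A}; |A| = 5.
Bounds: 2|A|-1 ≤ |A - A| ≤ |A|² - |A| + 1, i.e. 9 ≤ |A - A| ≤ 21.
Note: 0 ∈ A - A always (from a - a). The set is symmetric: if d ∈ A - A then -d ∈ A - A.
Enumerate nonzero differences d = a - a' with a > a' (then include -d):
Positive differences: {1, 2, 3, 5, 6, 9, 11, 12}
Full difference set: {0} ∪ (positive diffs) ∪ (negative diffs).
|A - A| = 1 + 2·8 = 17 (matches direct enumeration: 17).

|A - A| = 17


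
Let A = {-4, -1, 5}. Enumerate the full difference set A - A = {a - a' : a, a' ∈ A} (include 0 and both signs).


A - A = {a - a' : a, a' ∈ A}.
Compute a - a' for each ordered pair (a, a'):
a = -4: -4--4=0, -4--1=-3, -4-5=-9
a = -1: -1--4=3, -1--1=0, -1-5=-6
a = 5: 5--4=9, 5--1=6, 5-5=0
Collecting distinct values (and noting 0 appears from a-a):
A - A = {-9, -6, -3, 0, 3, 6, 9}
|A - A| = 7

A - A = {-9, -6, -3, 0, 3, 6, 9}


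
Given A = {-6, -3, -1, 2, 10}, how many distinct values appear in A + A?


A + A = {a + a' : a, a' ∈ A}; |A| = 5.
General bounds: 2|A| - 1 ≤ |A + A| ≤ |A|(|A|+1)/2, i.e. 9 ≤ |A + A| ≤ 15.
Lower bound 2|A|-1 is attained iff A is an arithmetic progression.
Enumerate sums a + a' for a ≤ a' (symmetric, so this suffices):
a = -6: -6+-6=-12, -6+-3=-9, -6+-1=-7, -6+2=-4, -6+10=4
a = -3: -3+-3=-6, -3+-1=-4, -3+2=-1, -3+10=7
a = -1: -1+-1=-2, -1+2=1, -1+10=9
a = 2: 2+2=4, 2+10=12
a = 10: 10+10=20
Distinct sums: {-12, -9, -7, -6, -4, -2, -1, 1, 4, 7, 9, 12, 20}
|A + A| = 13

|A + A| = 13


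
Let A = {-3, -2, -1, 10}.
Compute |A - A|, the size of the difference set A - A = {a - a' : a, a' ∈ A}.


A - A = {a - a' : a, a' ∈ A}; |A| = 4.
Bounds: 2|A|-1 ≤ |A - A| ≤ |A|² - |A| + 1, i.e. 7 ≤ |A - A| ≤ 13.
Note: 0 ∈ A - A always (from a - a). The set is symmetric: if d ∈ A - A then -d ∈ A - A.
Enumerate nonzero differences d = a - a' with a > a' (then include -d):
Positive differences: {1, 2, 11, 12, 13}
Full difference set: {0} ∪ (positive diffs) ∪ (negative diffs).
|A - A| = 1 + 2·5 = 11 (matches direct enumeration: 11).

|A - A| = 11


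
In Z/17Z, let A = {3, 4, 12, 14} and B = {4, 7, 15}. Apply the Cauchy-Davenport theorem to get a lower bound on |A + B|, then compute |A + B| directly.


Cauchy-Davenport: |A + B| ≥ min(p, |A| + |B| - 1) for A, B nonempty in Z/pZ.
|A| = 4, |B| = 3, p = 17.
CD lower bound = min(17, 4 + 3 - 1) = min(17, 6) = 6.
Compute A + B mod 17 directly:
a = 3: 3+4=7, 3+7=10, 3+15=1
a = 4: 4+4=8, 4+7=11, 4+15=2
a = 12: 12+4=16, 12+7=2, 12+15=10
a = 14: 14+4=1, 14+7=4, 14+15=12
A + B = {1, 2, 4, 7, 8, 10, 11, 12, 16}, so |A + B| = 9.
Verify: 9 ≥ 6? Yes ✓.

CD lower bound = 6, actual |A + B| = 9.


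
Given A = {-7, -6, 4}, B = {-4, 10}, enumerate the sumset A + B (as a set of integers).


A + B = {a + b : a ∈ A, b ∈ B}.
Enumerate all |A|·|B| = 3·2 = 6 pairs (a, b) and collect distinct sums.
a = -7: -7+-4=-11, -7+10=3
a = -6: -6+-4=-10, -6+10=4
a = 4: 4+-4=0, 4+10=14
Collecting distinct sums: A + B = {-11, -10, 0, 3, 4, 14}
|A + B| = 6

A + B = {-11, -10, 0, 3, 4, 14}


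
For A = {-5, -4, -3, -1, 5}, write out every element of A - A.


A - A = {a - a' : a, a' ∈ A}.
Compute a - a' for each ordered pair (a, a'):
a = -5: -5--5=0, -5--4=-1, -5--3=-2, -5--1=-4, -5-5=-10
a = -4: -4--5=1, -4--4=0, -4--3=-1, -4--1=-3, -4-5=-9
a = -3: -3--5=2, -3--4=1, -3--3=0, -3--1=-2, -3-5=-8
a = -1: -1--5=4, -1--4=3, -1--3=2, -1--1=0, -1-5=-6
a = 5: 5--5=10, 5--4=9, 5--3=8, 5--1=6, 5-5=0
Collecting distinct values (and noting 0 appears from a-a):
A - A = {-10, -9, -8, -6, -4, -3, -2, -1, 0, 1, 2, 3, 4, 6, 8, 9, 10}
|A - A| = 17

A - A = {-10, -9, -8, -6, -4, -3, -2, -1, 0, 1, 2, 3, 4, 6, 8, 9, 10}


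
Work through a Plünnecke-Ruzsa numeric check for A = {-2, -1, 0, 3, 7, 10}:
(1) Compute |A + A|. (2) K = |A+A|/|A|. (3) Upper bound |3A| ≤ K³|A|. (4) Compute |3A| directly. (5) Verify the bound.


|A| = 6.
Step 1: Compute A + A by enumerating all 36 pairs.
A + A = {-4, -3, -2, -1, 0, 1, 2, 3, 5, 6, 7, 8, 9, 10, 13, 14, 17, 20}, so |A + A| = 18.
Step 2: Doubling constant K = |A + A|/|A| = 18/6 = 18/6 ≈ 3.0000.
Step 3: Plünnecke-Ruzsa gives |3A| ≤ K³·|A| = (3.0000)³ · 6 ≈ 162.0000.
Step 4: Compute 3A = A + A + A directly by enumerating all triples (a,b,c) ∈ A³; |3A| = 32.
Step 5: Check 32 ≤ 162.0000? Yes ✓.

K = 18/6, Plünnecke-Ruzsa bound K³|A| ≈ 162.0000, |3A| = 32, inequality holds.


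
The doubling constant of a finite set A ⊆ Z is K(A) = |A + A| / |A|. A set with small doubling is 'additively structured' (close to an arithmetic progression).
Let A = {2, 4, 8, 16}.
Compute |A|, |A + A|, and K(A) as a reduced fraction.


|A| = 4.
Compute A + A by enumerating all 16 pairs.
A + A = {4, 6, 8, 10, 12, 16, 18, 20, 24, 32}, so |A + A| = 10.
K = |A + A| / |A| = 10/4 = 5/2 ≈ 2.5000.
Reference: AP of size 4 gives K = 7/4 ≈ 1.7500; a fully generic set of size 4 gives K ≈ 2.5000.

|A| = 4, |A + A| = 10, K = 10/4 = 5/2.


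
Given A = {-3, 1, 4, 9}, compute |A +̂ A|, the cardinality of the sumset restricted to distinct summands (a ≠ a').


Restricted sumset: A +̂ A = {a + a' : a ∈ A, a' ∈ A, a ≠ a'}.
Equivalently, take A + A and drop any sum 2a that is achievable ONLY as a + a for a ∈ A (i.e. sums representable only with equal summands).
Enumerate pairs (a, a') with a < a' (symmetric, so each unordered pair gives one sum; this covers all a ≠ a'):
  -3 + 1 = -2
  -3 + 4 = 1
  -3 + 9 = 6
  1 + 4 = 5
  1 + 9 = 10
  4 + 9 = 13
Collected distinct sums: {-2, 1, 5, 6, 10, 13}
|A +̂ A| = 6
(Reference bound: |A +̂ A| ≥ 2|A| - 3 for |A| ≥ 2, with |A| = 4 giving ≥ 5.)

|A +̂ A| = 6


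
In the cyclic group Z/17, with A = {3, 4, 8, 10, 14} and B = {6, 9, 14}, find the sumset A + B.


Work in Z/17Z: reduce every sum a + b modulo 17.
Enumerate all 15 pairs:
a = 3: 3+6=9, 3+9=12, 3+14=0
a = 4: 4+6=10, 4+9=13, 4+14=1
a = 8: 8+6=14, 8+9=0, 8+14=5
a = 10: 10+6=16, 10+9=2, 10+14=7
a = 14: 14+6=3, 14+9=6, 14+14=11
Distinct residues collected: {0, 1, 2, 3, 5, 6, 7, 9, 10, 11, 12, 13, 14, 16}
|A + B| = 14 (out of 17 total residues).

A + B = {0, 1, 2, 3, 5, 6, 7, 9, 10, 11, 12, 13, 14, 16}


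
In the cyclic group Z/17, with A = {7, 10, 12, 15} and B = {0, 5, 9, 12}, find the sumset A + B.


Work in Z/17Z: reduce every sum a + b modulo 17.
Enumerate all 16 pairs:
a = 7: 7+0=7, 7+5=12, 7+9=16, 7+12=2
a = 10: 10+0=10, 10+5=15, 10+9=2, 10+12=5
a = 12: 12+0=12, 12+5=0, 12+9=4, 12+12=7
a = 15: 15+0=15, 15+5=3, 15+9=7, 15+12=10
Distinct residues collected: {0, 2, 3, 4, 5, 7, 10, 12, 15, 16}
|A + B| = 10 (out of 17 total residues).

A + B = {0, 2, 3, 4, 5, 7, 10, 12, 15, 16}


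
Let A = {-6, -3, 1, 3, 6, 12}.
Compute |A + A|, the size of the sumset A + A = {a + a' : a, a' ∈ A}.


A + A = {a + a' : a, a' ∈ A}; |A| = 6.
General bounds: 2|A| - 1 ≤ |A + A| ≤ |A|(|A|+1)/2, i.e. 11 ≤ |A + A| ≤ 21.
Lower bound 2|A|-1 is attained iff A is an arithmetic progression.
Enumerate sums a + a' for a ≤ a' (symmetric, so this suffices):
a = -6: -6+-6=-12, -6+-3=-9, -6+1=-5, -6+3=-3, -6+6=0, -6+12=6
a = -3: -3+-3=-6, -3+1=-2, -3+3=0, -3+6=3, -3+12=9
a = 1: 1+1=2, 1+3=4, 1+6=7, 1+12=13
a = 3: 3+3=6, 3+6=9, 3+12=15
a = 6: 6+6=12, 6+12=18
a = 12: 12+12=24
Distinct sums: {-12, -9, -6, -5, -3, -2, 0, 2, 3, 4, 6, 7, 9, 12, 13, 15, 18, 24}
|A + A| = 18

|A + A| = 18


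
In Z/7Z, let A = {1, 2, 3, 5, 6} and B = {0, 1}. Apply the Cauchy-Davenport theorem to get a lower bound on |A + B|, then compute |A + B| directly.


Cauchy-Davenport: |A + B| ≥ min(p, |A| + |B| - 1) for A, B nonempty in Z/pZ.
|A| = 5, |B| = 2, p = 7.
CD lower bound = min(7, 5 + 2 - 1) = min(7, 6) = 6.
Compute A + B mod 7 directly:
a = 1: 1+0=1, 1+1=2
a = 2: 2+0=2, 2+1=3
a = 3: 3+0=3, 3+1=4
a = 5: 5+0=5, 5+1=6
a = 6: 6+0=6, 6+1=0
A + B = {0, 1, 2, 3, 4, 5, 6}, so |A + B| = 7.
Verify: 7 ≥ 6? Yes ✓.

CD lower bound = 6, actual |A + B| = 7.


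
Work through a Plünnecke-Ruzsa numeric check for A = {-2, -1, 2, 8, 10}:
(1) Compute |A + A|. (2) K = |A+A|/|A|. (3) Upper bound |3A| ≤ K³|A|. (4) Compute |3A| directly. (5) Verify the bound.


|A| = 5.
Step 1: Compute A + A by enumerating all 25 pairs.
A + A = {-4, -3, -2, 0, 1, 4, 6, 7, 8, 9, 10, 12, 16, 18, 20}, so |A + A| = 15.
Step 2: Doubling constant K = |A + A|/|A| = 15/5 = 15/5 ≈ 3.0000.
Step 3: Plünnecke-Ruzsa gives |3A| ≤ K³·|A| = (3.0000)³ · 5 ≈ 135.0000.
Step 4: Compute 3A = A + A + A directly by enumerating all triples (a,b,c) ∈ A³; |3A| = 30.
Step 5: Check 30 ≤ 135.0000? Yes ✓.

K = 15/5, Plünnecke-Ruzsa bound K³|A| ≈ 135.0000, |3A| = 30, inequality holds.


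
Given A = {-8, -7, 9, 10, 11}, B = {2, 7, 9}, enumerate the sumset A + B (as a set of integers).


A + B = {a + b : a ∈ A, b ∈ B}.
Enumerate all |A|·|B| = 5·3 = 15 pairs (a, b) and collect distinct sums.
a = -8: -8+2=-6, -8+7=-1, -8+9=1
a = -7: -7+2=-5, -7+7=0, -7+9=2
a = 9: 9+2=11, 9+7=16, 9+9=18
a = 10: 10+2=12, 10+7=17, 10+9=19
a = 11: 11+2=13, 11+7=18, 11+9=20
Collecting distinct sums: A + B = {-6, -5, -1, 0, 1, 2, 11, 12, 13, 16, 17, 18, 19, 20}
|A + B| = 14

A + B = {-6, -5, -1, 0, 1, 2, 11, 12, 13, 16, 17, 18, 19, 20}


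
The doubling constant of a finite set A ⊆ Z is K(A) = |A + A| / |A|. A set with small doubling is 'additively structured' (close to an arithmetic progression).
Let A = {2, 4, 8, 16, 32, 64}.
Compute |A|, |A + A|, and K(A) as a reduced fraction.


|A| = 6.
Compute A + A by enumerating all 36 pairs.
A + A = {4, 6, 8, 10, 12, 16, 18, 20, 24, 32, 34, 36, 40, 48, 64, 66, 68, 72, 80, 96, 128}, so |A + A| = 21.
K = |A + A| / |A| = 21/6 = 7/2 ≈ 3.5000.
Reference: AP of size 6 gives K = 11/6 ≈ 1.8333; a fully generic set of size 6 gives K ≈ 3.5000.

|A| = 6, |A + A| = 21, K = 21/6 = 7/2.


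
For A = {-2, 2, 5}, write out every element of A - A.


A - A = {a - a' : a, a' ∈ A}.
Compute a - a' for each ordered pair (a, a'):
a = -2: -2--2=0, -2-2=-4, -2-5=-7
a = 2: 2--2=4, 2-2=0, 2-5=-3
a = 5: 5--2=7, 5-2=3, 5-5=0
Collecting distinct values (and noting 0 appears from a-a):
A - A = {-7, -4, -3, 0, 3, 4, 7}
|A - A| = 7

A - A = {-7, -4, -3, 0, 3, 4, 7}


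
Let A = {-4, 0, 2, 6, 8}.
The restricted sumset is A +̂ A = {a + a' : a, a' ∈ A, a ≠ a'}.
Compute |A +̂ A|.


Restricted sumset: A +̂ A = {a + a' : a ∈ A, a' ∈ A, a ≠ a'}.
Equivalently, take A + A and drop any sum 2a that is achievable ONLY as a + a for a ∈ A (i.e. sums representable only with equal summands).
Enumerate pairs (a, a') with a < a' (symmetric, so each unordered pair gives one sum; this covers all a ≠ a'):
  -4 + 0 = -4
  -4 + 2 = -2
  -4 + 6 = 2
  -4 + 8 = 4
  0 + 2 = 2
  0 + 6 = 6
  0 + 8 = 8
  2 + 6 = 8
  2 + 8 = 10
  6 + 8 = 14
Collected distinct sums: {-4, -2, 2, 4, 6, 8, 10, 14}
|A +̂ A| = 8
(Reference bound: |A +̂ A| ≥ 2|A| - 3 for |A| ≥ 2, with |A| = 5 giving ≥ 7.)

|A +̂ A| = 8


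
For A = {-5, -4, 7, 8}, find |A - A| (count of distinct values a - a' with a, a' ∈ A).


A - A = {a - a' : a, a' ∈ A}; |A| = 4.
Bounds: 2|A|-1 ≤ |A - A| ≤ |A|² - |A| + 1, i.e. 7 ≤ |A - A| ≤ 13.
Note: 0 ∈ A - A always (from a - a). The set is symmetric: if d ∈ A - A then -d ∈ A - A.
Enumerate nonzero differences d = a - a' with a > a' (then include -d):
Positive differences: {1, 11, 12, 13}
Full difference set: {0} ∪ (positive diffs) ∪ (negative diffs).
|A - A| = 1 + 2·4 = 9 (matches direct enumeration: 9).

|A - A| = 9


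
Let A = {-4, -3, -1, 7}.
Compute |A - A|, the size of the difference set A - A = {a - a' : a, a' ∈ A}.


A - A = {a - a' : a, a' ∈ A}; |A| = 4.
Bounds: 2|A|-1 ≤ |A - A| ≤ |A|² - |A| + 1, i.e. 7 ≤ |A - A| ≤ 13.
Note: 0 ∈ A - A always (from a - a). The set is symmetric: if d ∈ A - A then -d ∈ A - A.
Enumerate nonzero differences d = a - a' with a > a' (then include -d):
Positive differences: {1, 2, 3, 8, 10, 11}
Full difference set: {0} ∪ (positive diffs) ∪ (negative diffs).
|A - A| = 1 + 2·6 = 13 (matches direct enumeration: 13).

|A - A| = 13


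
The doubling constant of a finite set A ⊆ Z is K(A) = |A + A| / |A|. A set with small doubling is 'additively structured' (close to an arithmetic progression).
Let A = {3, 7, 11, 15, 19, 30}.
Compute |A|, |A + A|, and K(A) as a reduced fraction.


|A| = 6.
Compute A + A by enumerating all 36 pairs.
A + A = {6, 10, 14, 18, 22, 26, 30, 33, 34, 37, 38, 41, 45, 49, 60}, so |A + A| = 15.
K = |A + A| / |A| = 15/6 = 5/2 ≈ 2.5000.
Reference: AP of size 6 gives K = 11/6 ≈ 1.8333; a fully generic set of size 6 gives K ≈ 3.5000.

|A| = 6, |A + A| = 15, K = 15/6 = 5/2.


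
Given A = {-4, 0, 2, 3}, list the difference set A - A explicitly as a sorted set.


A - A = {a - a' : a, a' ∈ A}.
Compute a - a' for each ordered pair (a, a'):
a = -4: -4--4=0, -4-0=-4, -4-2=-6, -4-3=-7
a = 0: 0--4=4, 0-0=0, 0-2=-2, 0-3=-3
a = 2: 2--4=6, 2-0=2, 2-2=0, 2-3=-1
a = 3: 3--4=7, 3-0=3, 3-2=1, 3-3=0
Collecting distinct values (and noting 0 appears from a-a):
A - A = {-7, -6, -4, -3, -2, -1, 0, 1, 2, 3, 4, 6, 7}
|A - A| = 13

A - A = {-7, -6, -4, -3, -2, -1, 0, 1, 2, 3, 4, 6, 7}


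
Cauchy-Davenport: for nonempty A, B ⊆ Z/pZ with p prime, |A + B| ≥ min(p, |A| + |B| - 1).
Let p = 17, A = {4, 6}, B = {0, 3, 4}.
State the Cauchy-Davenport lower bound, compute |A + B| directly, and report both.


Cauchy-Davenport: |A + B| ≥ min(p, |A| + |B| - 1) for A, B nonempty in Z/pZ.
|A| = 2, |B| = 3, p = 17.
CD lower bound = min(17, 2 + 3 - 1) = min(17, 4) = 4.
Compute A + B mod 17 directly:
a = 4: 4+0=4, 4+3=7, 4+4=8
a = 6: 6+0=6, 6+3=9, 6+4=10
A + B = {4, 6, 7, 8, 9, 10}, so |A + B| = 6.
Verify: 6 ≥ 4? Yes ✓.

CD lower bound = 4, actual |A + B| = 6.


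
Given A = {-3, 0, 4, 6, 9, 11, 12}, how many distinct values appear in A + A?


A + A = {a + a' : a, a' ∈ A}; |A| = 7.
General bounds: 2|A| - 1 ≤ |A + A| ≤ |A|(|A|+1)/2, i.e. 13 ≤ |A + A| ≤ 28.
Lower bound 2|A|-1 is attained iff A is an arithmetic progression.
Enumerate sums a + a' for a ≤ a' (symmetric, so this suffices):
a = -3: -3+-3=-6, -3+0=-3, -3+4=1, -3+6=3, -3+9=6, -3+11=8, -3+12=9
a = 0: 0+0=0, 0+4=4, 0+6=6, 0+9=9, 0+11=11, 0+12=12
a = 4: 4+4=8, 4+6=10, 4+9=13, 4+11=15, 4+12=16
a = 6: 6+6=12, 6+9=15, 6+11=17, 6+12=18
a = 9: 9+9=18, 9+11=20, 9+12=21
a = 11: 11+11=22, 11+12=23
a = 12: 12+12=24
Distinct sums: {-6, -3, 0, 1, 3, 4, 6, 8, 9, 10, 11, 12, 13, 15, 16, 17, 18, 20, 21, 22, 23, 24}
|A + A| = 22

|A + A| = 22


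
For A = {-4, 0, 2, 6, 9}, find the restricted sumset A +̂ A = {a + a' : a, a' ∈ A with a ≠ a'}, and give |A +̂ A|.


Restricted sumset: A +̂ A = {a + a' : a ∈ A, a' ∈ A, a ≠ a'}.
Equivalently, take A + A and drop any sum 2a that is achievable ONLY as a + a for a ∈ A (i.e. sums representable only with equal summands).
Enumerate pairs (a, a') with a < a' (symmetric, so each unordered pair gives one sum; this covers all a ≠ a'):
  -4 + 0 = -4
  -4 + 2 = -2
  -4 + 6 = 2
  -4 + 9 = 5
  0 + 2 = 2
  0 + 6 = 6
  0 + 9 = 9
  2 + 6 = 8
  2 + 9 = 11
  6 + 9 = 15
Collected distinct sums: {-4, -2, 2, 5, 6, 8, 9, 11, 15}
|A +̂ A| = 9
(Reference bound: |A +̂ A| ≥ 2|A| - 3 for |A| ≥ 2, with |A| = 5 giving ≥ 7.)

|A +̂ A| = 9


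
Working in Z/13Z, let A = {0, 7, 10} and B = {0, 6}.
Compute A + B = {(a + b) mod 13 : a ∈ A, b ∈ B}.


Work in Z/13Z: reduce every sum a + b modulo 13.
Enumerate all 6 pairs:
a = 0: 0+0=0, 0+6=6
a = 7: 7+0=7, 7+6=0
a = 10: 10+0=10, 10+6=3
Distinct residues collected: {0, 3, 6, 7, 10}
|A + B| = 5 (out of 13 total residues).

A + B = {0, 3, 6, 7, 10}


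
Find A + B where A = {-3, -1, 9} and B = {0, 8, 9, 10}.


A + B = {a + b : a ∈ A, b ∈ B}.
Enumerate all |A|·|B| = 3·4 = 12 pairs (a, b) and collect distinct sums.
a = -3: -3+0=-3, -3+8=5, -3+9=6, -3+10=7
a = -1: -1+0=-1, -1+8=7, -1+9=8, -1+10=9
a = 9: 9+0=9, 9+8=17, 9+9=18, 9+10=19
Collecting distinct sums: A + B = {-3, -1, 5, 6, 7, 8, 9, 17, 18, 19}
|A + B| = 10

A + B = {-3, -1, 5, 6, 7, 8, 9, 17, 18, 19}


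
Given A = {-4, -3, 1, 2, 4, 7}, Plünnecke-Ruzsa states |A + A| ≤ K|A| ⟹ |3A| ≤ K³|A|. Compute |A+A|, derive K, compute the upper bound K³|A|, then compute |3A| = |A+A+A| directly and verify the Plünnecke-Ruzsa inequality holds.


|A| = 6.
Step 1: Compute A + A by enumerating all 36 pairs.
A + A = {-8, -7, -6, -3, -2, -1, 0, 1, 2, 3, 4, 5, 6, 8, 9, 11, 14}, so |A + A| = 17.
Step 2: Doubling constant K = |A + A|/|A| = 17/6 = 17/6 ≈ 2.8333.
Step 3: Plünnecke-Ruzsa gives |3A| ≤ K³·|A| = (2.8333)³ · 6 ≈ 136.4722.
Step 4: Compute 3A = A + A + A directly by enumerating all triples (a,b,c) ∈ A³; |3A| = 29.
Step 5: Check 29 ≤ 136.4722? Yes ✓.

K = 17/6, Plünnecke-Ruzsa bound K³|A| ≈ 136.4722, |3A| = 29, inequality holds.


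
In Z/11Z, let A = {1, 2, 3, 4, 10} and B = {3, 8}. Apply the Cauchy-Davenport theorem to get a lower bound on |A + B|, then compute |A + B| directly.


Cauchy-Davenport: |A + B| ≥ min(p, |A| + |B| - 1) for A, B nonempty in Z/pZ.
|A| = 5, |B| = 2, p = 11.
CD lower bound = min(11, 5 + 2 - 1) = min(11, 6) = 6.
Compute A + B mod 11 directly:
a = 1: 1+3=4, 1+8=9
a = 2: 2+3=5, 2+8=10
a = 3: 3+3=6, 3+8=0
a = 4: 4+3=7, 4+8=1
a = 10: 10+3=2, 10+8=7
A + B = {0, 1, 2, 4, 5, 6, 7, 9, 10}, so |A + B| = 9.
Verify: 9 ≥ 6? Yes ✓.

CD lower bound = 6, actual |A + B| = 9.


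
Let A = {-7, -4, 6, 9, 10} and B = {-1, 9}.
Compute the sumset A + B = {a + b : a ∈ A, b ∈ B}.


A + B = {a + b : a ∈ A, b ∈ B}.
Enumerate all |A|·|B| = 5·2 = 10 pairs (a, b) and collect distinct sums.
a = -7: -7+-1=-8, -7+9=2
a = -4: -4+-1=-5, -4+9=5
a = 6: 6+-1=5, 6+9=15
a = 9: 9+-1=8, 9+9=18
a = 10: 10+-1=9, 10+9=19
Collecting distinct sums: A + B = {-8, -5, 2, 5, 8, 9, 15, 18, 19}
|A + B| = 9

A + B = {-8, -5, 2, 5, 8, 9, 15, 18, 19}


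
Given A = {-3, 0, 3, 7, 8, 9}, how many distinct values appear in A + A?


A + A = {a + a' : a, a' ∈ A}; |A| = 6.
General bounds: 2|A| - 1 ≤ |A + A| ≤ |A|(|A|+1)/2, i.e. 11 ≤ |A + A| ≤ 21.
Lower bound 2|A|-1 is attained iff A is an arithmetic progression.
Enumerate sums a + a' for a ≤ a' (symmetric, so this suffices):
a = -3: -3+-3=-6, -3+0=-3, -3+3=0, -3+7=4, -3+8=5, -3+9=6
a = 0: 0+0=0, 0+3=3, 0+7=7, 0+8=8, 0+9=9
a = 3: 3+3=6, 3+7=10, 3+8=11, 3+9=12
a = 7: 7+7=14, 7+8=15, 7+9=16
a = 8: 8+8=16, 8+9=17
a = 9: 9+9=18
Distinct sums: {-6, -3, 0, 3, 4, 5, 6, 7, 8, 9, 10, 11, 12, 14, 15, 16, 17, 18}
|A + A| = 18

|A + A| = 18


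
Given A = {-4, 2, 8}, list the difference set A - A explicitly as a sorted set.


A - A = {a - a' : a, a' ∈ A}.
Compute a - a' for each ordered pair (a, a'):
a = -4: -4--4=0, -4-2=-6, -4-8=-12
a = 2: 2--4=6, 2-2=0, 2-8=-6
a = 8: 8--4=12, 8-2=6, 8-8=0
Collecting distinct values (and noting 0 appears from a-a):
A - A = {-12, -6, 0, 6, 12}
|A - A| = 5

A - A = {-12, -6, 0, 6, 12}


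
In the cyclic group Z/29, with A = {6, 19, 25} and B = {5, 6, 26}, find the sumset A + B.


Work in Z/29Z: reduce every sum a + b modulo 29.
Enumerate all 9 pairs:
a = 6: 6+5=11, 6+6=12, 6+26=3
a = 19: 19+5=24, 19+6=25, 19+26=16
a = 25: 25+5=1, 25+6=2, 25+26=22
Distinct residues collected: {1, 2, 3, 11, 12, 16, 22, 24, 25}
|A + B| = 9 (out of 29 total residues).

A + B = {1, 2, 3, 11, 12, 16, 22, 24, 25}


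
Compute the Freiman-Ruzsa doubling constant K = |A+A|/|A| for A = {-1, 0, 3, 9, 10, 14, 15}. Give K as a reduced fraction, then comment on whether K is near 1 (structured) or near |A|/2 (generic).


|A| = 7.
Compute A + A by enumerating all 49 pairs.
A + A = {-2, -1, 0, 2, 3, 6, 8, 9, 10, 12, 13, 14, 15, 17, 18, 19, 20, 23, 24, 25, 28, 29, 30}, so |A + A| = 23.
K = |A + A| / |A| = 23/7 (already in lowest terms) ≈ 3.2857.
Reference: AP of size 7 gives K = 13/7 ≈ 1.8571; a fully generic set of size 7 gives K ≈ 4.0000.

|A| = 7, |A + A| = 23, K = 23/7.


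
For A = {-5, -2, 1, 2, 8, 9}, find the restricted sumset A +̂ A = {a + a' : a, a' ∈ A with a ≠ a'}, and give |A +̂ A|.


Restricted sumset: A +̂ A = {a + a' : a ∈ A, a' ∈ A, a ≠ a'}.
Equivalently, take A + A and drop any sum 2a that is achievable ONLY as a + a for a ∈ A (i.e. sums representable only with equal summands).
Enumerate pairs (a, a') with a < a' (symmetric, so each unordered pair gives one sum; this covers all a ≠ a'):
  -5 + -2 = -7
  -5 + 1 = -4
  -5 + 2 = -3
  -5 + 8 = 3
  -5 + 9 = 4
  -2 + 1 = -1
  -2 + 2 = 0
  -2 + 8 = 6
  -2 + 9 = 7
  1 + 2 = 3
  1 + 8 = 9
  1 + 9 = 10
  2 + 8 = 10
  2 + 9 = 11
  8 + 9 = 17
Collected distinct sums: {-7, -4, -3, -1, 0, 3, 4, 6, 7, 9, 10, 11, 17}
|A +̂ A| = 13
(Reference bound: |A +̂ A| ≥ 2|A| - 3 for |A| ≥ 2, with |A| = 6 giving ≥ 9.)

|A +̂ A| = 13


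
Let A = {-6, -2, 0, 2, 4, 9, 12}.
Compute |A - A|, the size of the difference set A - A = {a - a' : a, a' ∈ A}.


A - A = {a - a' : a, a' ∈ A}; |A| = 7.
Bounds: 2|A|-1 ≤ |A - A| ≤ |A|² - |A| + 1, i.e. 13 ≤ |A - A| ≤ 43.
Note: 0 ∈ A - A always (from a - a). The set is symmetric: if d ∈ A - A then -d ∈ A - A.
Enumerate nonzero differences d = a - a' with a > a' (then include -d):
Positive differences: {2, 3, 4, 5, 6, 7, 8, 9, 10, 11, 12, 14, 15, 18}
Full difference set: {0} ∪ (positive diffs) ∪ (negative diffs).
|A - A| = 1 + 2·14 = 29 (matches direct enumeration: 29).

|A - A| = 29


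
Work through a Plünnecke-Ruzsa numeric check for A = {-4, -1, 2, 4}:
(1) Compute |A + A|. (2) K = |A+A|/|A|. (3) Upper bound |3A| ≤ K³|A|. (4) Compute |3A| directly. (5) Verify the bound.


|A| = 4.
Step 1: Compute A + A by enumerating all 16 pairs.
A + A = {-8, -5, -2, 0, 1, 3, 4, 6, 8}, so |A + A| = 9.
Step 2: Doubling constant K = |A + A|/|A| = 9/4 = 9/4 ≈ 2.2500.
Step 3: Plünnecke-Ruzsa gives |3A| ≤ K³·|A| = (2.2500)³ · 4 ≈ 45.5625.
Step 4: Compute 3A = A + A + A directly by enumerating all triples (a,b,c) ∈ A³; |3A| = 16.
Step 5: Check 16 ≤ 45.5625? Yes ✓.

K = 9/4, Plünnecke-Ruzsa bound K³|A| ≈ 45.5625, |3A| = 16, inequality holds.


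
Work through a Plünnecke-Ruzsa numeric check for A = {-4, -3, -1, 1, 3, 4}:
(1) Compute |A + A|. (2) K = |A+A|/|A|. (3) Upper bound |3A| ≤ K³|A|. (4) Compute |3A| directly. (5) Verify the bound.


|A| = 6.
Step 1: Compute A + A by enumerating all 36 pairs.
A + A = {-8, -7, -6, -5, -4, -3, -2, -1, 0, 1, 2, 3, 4, 5, 6, 7, 8}, so |A + A| = 17.
Step 2: Doubling constant K = |A + A|/|A| = 17/6 = 17/6 ≈ 2.8333.
Step 3: Plünnecke-Ruzsa gives |3A| ≤ K³·|A| = (2.8333)³ · 6 ≈ 136.4722.
Step 4: Compute 3A = A + A + A directly by enumerating all triples (a,b,c) ∈ A³; |3A| = 25.
Step 5: Check 25 ≤ 136.4722? Yes ✓.

K = 17/6, Plünnecke-Ruzsa bound K³|A| ≈ 136.4722, |3A| = 25, inequality holds.


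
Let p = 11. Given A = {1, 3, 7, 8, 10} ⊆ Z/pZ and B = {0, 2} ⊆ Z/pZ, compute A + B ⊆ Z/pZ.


Work in Z/11Z: reduce every sum a + b modulo 11.
Enumerate all 10 pairs:
a = 1: 1+0=1, 1+2=3
a = 3: 3+0=3, 3+2=5
a = 7: 7+0=7, 7+2=9
a = 8: 8+0=8, 8+2=10
a = 10: 10+0=10, 10+2=1
Distinct residues collected: {1, 3, 5, 7, 8, 9, 10}
|A + B| = 7 (out of 11 total residues).

A + B = {1, 3, 5, 7, 8, 9, 10}


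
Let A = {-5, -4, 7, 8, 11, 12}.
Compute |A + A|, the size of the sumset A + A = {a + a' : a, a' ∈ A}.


A + A = {a + a' : a, a' ∈ A}; |A| = 6.
General bounds: 2|A| - 1 ≤ |A + A| ≤ |A|(|A|+1)/2, i.e. 11 ≤ |A + A| ≤ 21.
Lower bound 2|A|-1 is attained iff A is an arithmetic progression.
Enumerate sums a + a' for a ≤ a' (symmetric, so this suffices):
a = -5: -5+-5=-10, -5+-4=-9, -5+7=2, -5+8=3, -5+11=6, -5+12=7
a = -4: -4+-4=-8, -4+7=3, -4+8=4, -4+11=7, -4+12=8
a = 7: 7+7=14, 7+8=15, 7+11=18, 7+12=19
a = 8: 8+8=16, 8+11=19, 8+12=20
a = 11: 11+11=22, 11+12=23
a = 12: 12+12=24
Distinct sums: {-10, -9, -8, 2, 3, 4, 6, 7, 8, 14, 15, 16, 18, 19, 20, 22, 23, 24}
|A + A| = 18

|A + A| = 18


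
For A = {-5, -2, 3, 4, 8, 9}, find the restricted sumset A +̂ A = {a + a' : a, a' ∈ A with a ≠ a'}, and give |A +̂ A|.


Restricted sumset: A +̂ A = {a + a' : a ∈ A, a' ∈ A, a ≠ a'}.
Equivalently, take A + A and drop any sum 2a that is achievable ONLY as a + a for a ∈ A (i.e. sums representable only with equal summands).
Enumerate pairs (a, a') with a < a' (symmetric, so each unordered pair gives one sum; this covers all a ≠ a'):
  -5 + -2 = -7
  -5 + 3 = -2
  -5 + 4 = -1
  -5 + 8 = 3
  -5 + 9 = 4
  -2 + 3 = 1
  -2 + 4 = 2
  -2 + 8 = 6
  -2 + 9 = 7
  3 + 4 = 7
  3 + 8 = 11
  3 + 9 = 12
  4 + 8 = 12
  4 + 9 = 13
  8 + 9 = 17
Collected distinct sums: {-7, -2, -1, 1, 2, 3, 4, 6, 7, 11, 12, 13, 17}
|A +̂ A| = 13
(Reference bound: |A +̂ A| ≥ 2|A| - 3 for |A| ≥ 2, with |A| = 6 giving ≥ 9.)

|A +̂ A| = 13


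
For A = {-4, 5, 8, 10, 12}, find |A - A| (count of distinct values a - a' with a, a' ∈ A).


A - A = {a - a' : a, a' ∈ A}; |A| = 5.
Bounds: 2|A|-1 ≤ |A - A| ≤ |A|² - |A| + 1, i.e. 9 ≤ |A - A| ≤ 21.
Note: 0 ∈ A - A always (from a - a). The set is symmetric: if d ∈ A - A then -d ∈ A - A.
Enumerate nonzero differences d = a - a' with a > a' (then include -d):
Positive differences: {2, 3, 4, 5, 7, 9, 12, 14, 16}
Full difference set: {0} ∪ (positive diffs) ∪ (negative diffs).
|A - A| = 1 + 2·9 = 19 (matches direct enumeration: 19).

|A - A| = 19


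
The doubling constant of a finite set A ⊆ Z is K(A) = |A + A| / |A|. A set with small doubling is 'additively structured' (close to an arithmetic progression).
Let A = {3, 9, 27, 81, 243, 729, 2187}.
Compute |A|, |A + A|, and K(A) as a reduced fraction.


|A| = 7.
Compute A + A by enumerating all 49 pairs.
A + A = {6, 12, 18, 30, 36, 54, 84, 90, 108, 162, 246, 252, 270, 324, 486, 732, 738, 756, 810, 972, 1458, 2190, 2196, 2214, 2268, 2430, 2916, 4374}, so |A + A| = 28.
K = |A + A| / |A| = 28/7 = 4/1 ≈ 4.0000.
Reference: AP of size 7 gives K = 13/7 ≈ 1.8571; a fully generic set of size 7 gives K ≈ 4.0000.

|A| = 7, |A + A| = 28, K = 28/7 = 4/1.


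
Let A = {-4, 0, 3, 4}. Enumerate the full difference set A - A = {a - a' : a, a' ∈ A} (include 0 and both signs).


A - A = {a - a' : a, a' ∈ A}.
Compute a - a' for each ordered pair (a, a'):
a = -4: -4--4=0, -4-0=-4, -4-3=-7, -4-4=-8
a = 0: 0--4=4, 0-0=0, 0-3=-3, 0-4=-4
a = 3: 3--4=7, 3-0=3, 3-3=0, 3-4=-1
a = 4: 4--4=8, 4-0=4, 4-3=1, 4-4=0
Collecting distinct values (and noting 0 appears from a-a):
A - A = {-8, -7, -4, -3, -1, 0, 1, 3, 4, 7, 8}
|A - A| = 11

A - A = {-8, -7, -4, -3, -1, 0, 1, 3, 4, 7, 8}


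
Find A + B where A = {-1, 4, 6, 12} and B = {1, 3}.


A + B = {a + b : a ∈ A, b ∈ B}.
Enumerate all |A|·|B| = 4·2 = 8 pairs (a, b) and collect distinct sums.
a = -1: -1+1=0, -1+3=2
a = 4: 4+1=5, 4+3=7
a = 6: 6+1=7, 6+3=9
a = 12: 12+1=13, 12+3=15
Collecting distinct sums: A + B = {0, 2, 5, 7, 9, 13, 15}
|A + B| = 7

A + B = {0, 2, 5, 7, 9, 13, 15}


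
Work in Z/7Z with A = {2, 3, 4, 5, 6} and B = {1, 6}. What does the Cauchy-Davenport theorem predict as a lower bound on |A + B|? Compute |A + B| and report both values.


Cauchy-Davenport: |A + B| ≥ min(p, |A| + |B| - 1) for A, B nonempty in Z/pZ.
|A| = 5, |B| = 2, p = 7.
CD lower bound = min(7, 5 + 2 - 1) = min(7, 6) = 6.
Compute A + B mod 7 directly:
a = 2: 2+1=3, 2+6=1
a = 3: 3+1=4, 3+6=2
a = 4: 4+1=5, 4+6=3
a = 5: 5+1=6, 5+6=4
a = 6: 6+1=0, 6+6=5
A + B = {0, 1, 2, 3, 4, 5, 6}, so |A + B| = 7.
Verify: 7 ≥ 6? Yes ✓.

CD lower bound = 6, actual |A + B| = 7.


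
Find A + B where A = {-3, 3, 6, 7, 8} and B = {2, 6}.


A + B = {a + b : a ∈ A, b ∈ B}.
Enumerate all |A|·|B| = 5·2 = 10 pairs (a, b) and collect distinct sums.
a = -3: -3+2=-1, -3+6=3
a = 3: 3+2=5, 3+6=9
a = 6: 6+2=8, 6+6=12
a = 7: 7+2=9, 7+6=13
a = 8: 8+2=10, 8+6=14
Collecting distinct sums: A + B = {-1, 3, 5, 8, 9, 10, 12, 13, 14}
|A + B| = 9

A + B = {-1, 3, 5, 8, 9, 10, 12, 13, 14}


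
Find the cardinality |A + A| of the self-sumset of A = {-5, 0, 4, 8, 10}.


A + A = {a + a' : a, a' ∈ A}; |A| = 5.
General bounds: 2|A| - 1 ≤ |A + A| ≤ |A|(|A|+1)/2, i.e. 9 ≤ |A + A| ≤ 15.
Lower bound 2|A|-1 is attained iff A is an arithmetic progression.
Enumerate sums a + a' for a ≤ a' (symmetric, so this suffices):
a = -5: -5+-5=-10, -5+0=-5, -5+4=-1, -5+8=3, -5+10=5
a = 0: 0+0=0, 0+4=4, 0+8=8, 0+10=10
a = 4: 4+4=8, 4+8=12, 4+10=14
a = 8: 8+8=16, 8+10=18
a = 10: 10+10=20
Distinct sums: {-10, -5, -1, 0, 3, 4, 5, 8, 10, 12, 14, 16, 18, 20}
|A + A| = 14

|A + A| = 14


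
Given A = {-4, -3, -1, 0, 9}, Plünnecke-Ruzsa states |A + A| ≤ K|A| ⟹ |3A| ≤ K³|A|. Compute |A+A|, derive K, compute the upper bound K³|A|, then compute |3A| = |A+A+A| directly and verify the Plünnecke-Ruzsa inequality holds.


|A| = 5.
Step 1: Compute A + A by enumerating all 25 pairs.
A + A = {-8, -7, -6, -5, -4, -3, -2, -1, 0, 5, 6, 8, 9, 18}, so |A + A| = 14.
Step 2: Doubling constant K = |A + A|/|A| = 14/5 = 14/5 ≈ 2.8000.
Step 3: Plünnecke-Ruzsa gives |3A| ≤ K³·|A| = (2.8000)³ · 5 ≈ 109.7600.
Step 4: Compute 3A = A + A + A directly by enumerating all triples (a,b,c) ∈ A³; |3A| = 27.
Step 5: Check 27 ≤ 109.7600? Yes ✓.

K = 14/5, Plünnecke-Ruzsa bound K³|A| ≈ 109.7600, |3A| = 27, inequality holds.
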